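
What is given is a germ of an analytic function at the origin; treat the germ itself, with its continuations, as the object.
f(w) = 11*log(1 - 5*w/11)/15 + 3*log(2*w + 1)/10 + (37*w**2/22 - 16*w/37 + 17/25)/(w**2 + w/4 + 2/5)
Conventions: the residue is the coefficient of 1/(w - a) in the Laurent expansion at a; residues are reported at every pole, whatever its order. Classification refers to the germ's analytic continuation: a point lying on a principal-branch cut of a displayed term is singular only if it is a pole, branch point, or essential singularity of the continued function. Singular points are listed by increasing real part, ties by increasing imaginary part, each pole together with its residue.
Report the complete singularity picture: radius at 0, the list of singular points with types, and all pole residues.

Denominator factor (w**2 + w/4 + 2/5): discriminant -123/80, complex-conjugate roots (-1/8) + ((1/40)*sqrt(615))*i and (-1/8) - ((1/40)*sqrt(615))*i; poles of order 1, moduli (1/5)*sqrt(10) and (1/5)*sqrt(10).
Branch term (11/15)*log(1 - w/(11/5)): its argument vanishes at w = 11/5, a logarithmic branch point, modulus 11/5.
Branch term (3/10)*log(1 - w/(-1/2)): its argument vanishes at w = -1/2, a logarithmic branch point, modulus 1/2.
The radius of convergence is the smallest modulus among the singular points: 1/2.
The branch terms are analytic at (-1/8) - ((1/40)*sqrt(615))*i and contribute nothing to the residue; only the rational part matters.
The factor w**2 + w/4 + 2/5 splits as (w - a)(w - a') with a = (-1/8) - ((1/40)*sqrt(615))*i, a' = (-1/8) + ((1/40)*sqrt(615))*i. At the order-1 pole a set g(w) = (w - a)*(rational part) = [37*w**2/22 - 16*w/37 + 17/25] / (w - a').
Simple pole: residue = g(a) at a = (-1/8) - ((1/40)*sqrt(615))*i, which is (-2777/6512) + ((74161/20024400)*sqrt(615))*i.
The branch terms are analytic at (-1/8) + ((1/40)*sqrt(615))*i and contribute nothing to the residue; only the rational part matters.
The factor w**2 + w/4 + 2/5 splits as (w - a)(w - a') with a = (-1/8) + ((1/40)*sqrt(615))*i, a' = (-1/8) - ((1/40)*sqrt(615))*i. At the order-1 pole a set g(w) = (w - a)*(rational part) = [37*w**2/22 - 16*w/37 + 17/25] / (w - a').
Simple pole: residue = g(a) at a = (-1/8) + ((1/40)*sqrt(615))*i, which is (-2777/6512) - ((74161/20024400)*sqrt(615))*i.
List the singular points by increasing real part (a conjugate pair: the negative imaginary part first).

Radius of convergence at 0: 1/2.
At -1/2: a logarithmic branch point.
At (-1/8) - ((1/40)*sqrt(615))*i: a pole of order 1; residue (-2777/6512) + ((74161/20024400)*sqrt(615))*i.
At (-1/8) + ((1/40)*sqrt(615))*i: a pole of order 1; residue (-2777/6512) - ((74161/20024400)*sqrt(615))*i.
At 11/5: a logarithmic branch point.


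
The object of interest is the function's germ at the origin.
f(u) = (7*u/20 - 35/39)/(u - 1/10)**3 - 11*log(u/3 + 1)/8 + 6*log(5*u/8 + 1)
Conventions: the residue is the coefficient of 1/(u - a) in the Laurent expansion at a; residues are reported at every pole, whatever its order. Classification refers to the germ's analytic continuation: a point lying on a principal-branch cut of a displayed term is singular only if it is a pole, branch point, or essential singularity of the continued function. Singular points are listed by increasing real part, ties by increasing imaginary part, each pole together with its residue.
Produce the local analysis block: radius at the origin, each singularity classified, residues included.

Denominator factor (u - 1/10)^3: pole of order 3 at 1/10, modulus 1/10.
Branch term (-11/8)*log(1 - u/(-3)): its argument vanishes at u = -3, a logarithmic branch point, modulus 3.
Branch term (6)*log(1 - u/(-8/5)): its argument vanishes at u = -8/5, a logarithmic branch point, modulus 8/5.
The radius of convergence is the smallest modulus among the singular points: 1/10.
The branch terms are analytic at 1/10 and contribute nothing to the residue; only the rational part matters.
At the order-3 pole 1/10 set g(u) = (u - (1/10))^3*(rational part) = 7*u/20 - 35/39.
Order-3 pole: residue = g''(a)/2; g''(1/10) = 0, so the residue is 0.
List the singular points by increasing real part (a conjugate pair: the negative imaginary part first).

Radius of convergence at 0: 1/10.
At -3: a logarithmic branch point.
At -8/5: a logarithmic branch point.
At 1/10: a pole of order 3; residue 0.


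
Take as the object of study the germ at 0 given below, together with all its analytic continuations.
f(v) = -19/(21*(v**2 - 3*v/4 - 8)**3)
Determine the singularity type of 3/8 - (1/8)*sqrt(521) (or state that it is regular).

The denominator factor v**2 - 3*v/4 - 8 vanishes at 3/8 - (1/8)*sqrt(521) and appears to the power 3; the numerator there equals -19/21, nonzero, and no other factor vanishes.
Hence a pole whose order is the multiplicity, 3.

The point is a pole of order 3.


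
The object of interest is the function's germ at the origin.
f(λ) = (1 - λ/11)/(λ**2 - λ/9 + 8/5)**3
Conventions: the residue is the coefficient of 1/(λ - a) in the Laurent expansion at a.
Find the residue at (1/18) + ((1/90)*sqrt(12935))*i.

The factor λ**2 - λ/9 + 8/5 splits as (λ - a)(λ - a') with a = (1/18) + ((1/90)*sqrt(12935))*i, a' = (1/18) - ((1/90)*sqrt(12935))*i. At the order-3 pole a set g(λ) = (λ - a)^3*f(λ) = [1 - λ/11] / (λ - a')^3.
Order-3 pole: residue = g''(a)/2; g''((1/18) + ((1/90)*sqrt(12935))*i) = -((193877550/190450436033)*sqrt(12935))*i, so the residue is -((96938775/190450436033)*sqrt(12935))*i.

The residue is -((96938775/190450436033)*sqrt(12935))*i.


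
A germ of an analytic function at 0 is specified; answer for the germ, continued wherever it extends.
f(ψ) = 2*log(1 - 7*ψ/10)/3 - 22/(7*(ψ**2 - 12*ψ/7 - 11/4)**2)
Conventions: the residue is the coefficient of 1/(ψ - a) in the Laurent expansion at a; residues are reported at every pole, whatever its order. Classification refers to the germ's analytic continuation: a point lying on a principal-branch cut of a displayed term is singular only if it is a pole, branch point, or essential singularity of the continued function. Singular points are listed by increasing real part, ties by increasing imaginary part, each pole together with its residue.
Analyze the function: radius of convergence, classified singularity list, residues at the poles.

Denominator factor (ψ**2 - 12*ψ/7 - 11/4)^2: discriminant 683/49, real irrational roots 6/7 + (1/14)*sqrt(683) and 6/7 - (1/14)*sqrt(683); poles of order 2, moduli 6/7 + (1/14)*sqrt(683) and -6/7 + (1/14)*sqrt(683).
Branch term (2/3)*log(1 - ψ/(10/7)): its argument vanishes at ψ = 10/7, a logarithmic branch point, modulus 10/7.
The radius of convergence is the smallest modulus among the singular points: -6/7 + (1/14)*sqrt(683).
The branch term is analytic at 6/7 - (1/14)*sqrt(683) and contributes nothing to the residue; only the rational part matters.
The factor ψ**2 - 12*ψ/7 - 11/4 splits as (ψ - a)(ψ - a') with a = 6/7 - (1/14)*sqrt(683), a' = 6/7 + (1/14)*sqrt(683). At the order-2 pole a set g(ψ) = (ψ - a)^2*(rational part) = [-22/7] / (ψ - a')^2.
Order-2 pole: residue = g'(a); g'(6/7 - (1/14)*sqrt(683)) = -(2156/466489)*sqrt(683), so the residue is -(2156/466489)*sqrt(683).
The branch term is analytic at 6/7 + (1/14)*sqrt(683) and contributes nothing to the residue; only the rational part matters.
The factor ψ**2 - 12*ψ/7 - 11/4 splits as (ψ - a)(ψ - a') with a = 6/7 + (1/14)*sqrt(683), a' = 6/7 - (1/14)*sqrt(683). At the order-2 pole a set g(ψ) = (ψ - a)^2*(rational part) = [-22/7] / (ψ - a')^2.
Order-2 pole: residue = g'(a); g'(6/7 + (1/14)*sqrt(683)) = (2156/466489)*sqrt(683), so the residue is (2156/466489)*sqrt(683).
List the singular points by increasing real part (a conjugate pair: the negative imaginary part first).

Radius of convergence at 0: -6/7 + (1/14)*sqrt(683).
At 6/7 - (1/14)*sqrt(683): a pole of order 2; residue -(2156/466489)*sqrt(683).
At 10/7: a logarithmic branch point.
At 6/7 + (1/14)*sqrt(683): a pole of order 2; residue (2156/466489)*sqrt(683).


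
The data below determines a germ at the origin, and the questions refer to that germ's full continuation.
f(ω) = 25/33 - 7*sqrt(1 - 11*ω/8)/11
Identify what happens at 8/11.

The point is an algebraic (square-root) branch point.

The term (-7/11)*sqrt(1 - ω/(8/11)) has argument 1 - 8/11/(8/11) = 0 at 8/11: a square-root (algebraic, two-sheeted) branch point; the remaining terms are analytic or single-valued there.


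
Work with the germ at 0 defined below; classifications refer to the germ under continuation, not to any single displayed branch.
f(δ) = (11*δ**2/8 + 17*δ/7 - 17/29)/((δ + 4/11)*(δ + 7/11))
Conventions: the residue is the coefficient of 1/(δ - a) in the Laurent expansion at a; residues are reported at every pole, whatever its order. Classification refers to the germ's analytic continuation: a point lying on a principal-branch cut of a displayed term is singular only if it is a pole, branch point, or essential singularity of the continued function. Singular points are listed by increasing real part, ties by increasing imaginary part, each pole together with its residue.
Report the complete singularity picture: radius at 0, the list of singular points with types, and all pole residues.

Radius of convergence at 0: 4/11.
At -7/11: a pole of order 1; residue 4019/696.
At -4/11: a pole of order 1; residue -2875/609.

Denominator factor (δ + 4/11): pole of order 1 at -4/11, modulus 4/11.
Denominator factor (δ + 7/11): pole of order 1 at -7/11, modulus 7/11.
The radius of convergence is the smallest modulus among the singular points: 4/11.
At the order-1 pole -7/11 set g(δ) = (δ - (-7/11))*f(δ) = (11*δ**2/8 + 17*δ/7 - 17/29)/(δ + 4/11).
Simple pole: residue = g(a) at a = -7/11, which is 4019/696.
At the order-1 pole -4/11 set g(δ) = (δ - (-4/11))*f(δ) = (11*δ**2/8 + 17*δ/7 - 17/29)/(δ + 7/11).
Simple pole: residue = g(a) at a = -4/11, which is -2875/609.
List the singular points by increasing real part (a conjugate pair: the negative imaginary part first).


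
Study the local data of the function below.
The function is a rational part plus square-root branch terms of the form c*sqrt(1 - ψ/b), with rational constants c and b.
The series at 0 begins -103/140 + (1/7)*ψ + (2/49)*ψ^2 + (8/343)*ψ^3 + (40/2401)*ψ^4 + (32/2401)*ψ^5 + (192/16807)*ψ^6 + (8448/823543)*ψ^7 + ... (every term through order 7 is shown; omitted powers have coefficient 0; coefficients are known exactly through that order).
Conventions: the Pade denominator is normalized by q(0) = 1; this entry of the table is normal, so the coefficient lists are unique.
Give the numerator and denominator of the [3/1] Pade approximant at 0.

The Pade approximant has numerator coefficients [-103/140, 131/196, -3/49, -2/343]; denominator coefficients [1, -5/7].

Taylor coefficients needed (read off): a_0 = -103/140, a_1 = 1/7, a_2 = 2/49, a_3 = 8/343, a_4 = 40/2401.
Write the denominator as Q(ψ) = 1 + q1*ψ. Requiring Q*f - P = O(ψ^5) with deg P <= 3 kills the coefficients of ψ^4..ψ^4 in Q*f:
  ψ^4: a_4 + q1*a_3 = 0, i.e. 40/2401 + (8/343)*q1 = 0.
Solving this linear system: q1 = -5/7.
The numerator is Q*f truncated at degree 3: P0 = a_0 = -103/140; P1 = a_1 + q1*a_0 = 131/196; P2 = a_2 + q1*a_1 = -3/49; P3 = a_3 + q1*a_2 = -2/343.


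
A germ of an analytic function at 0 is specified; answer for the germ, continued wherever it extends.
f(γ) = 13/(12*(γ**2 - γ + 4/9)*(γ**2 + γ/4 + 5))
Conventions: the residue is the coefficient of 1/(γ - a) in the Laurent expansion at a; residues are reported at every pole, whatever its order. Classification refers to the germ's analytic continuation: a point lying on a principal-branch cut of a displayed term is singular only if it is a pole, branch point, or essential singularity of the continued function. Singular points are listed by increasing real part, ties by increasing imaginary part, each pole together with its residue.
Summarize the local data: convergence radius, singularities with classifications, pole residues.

Radius of convergence at 0: 2/3.
At (-1/8) - ((1/8)*sqrt(319))*i: a pole of order 1; residue (1755/70352) - ((49413/22442288)*sqrt(319))*i.
At (-1/8) + ((1/8)*sqrt(319))*i: a pole of order 1; residue (1755/70352) + ((49413/22442288)*sqrt(319))*i.
At (1/2) - ((1/6)*sqrt(7))*i: a pole of order 1; residue (-1755/70352) + ((43641/492464)*sqrt(7))*i.
At (1/2) + ((1/6)*sqrt(7))*i: a pole of order 1; residue (-1755/70352) - ((43641/492464)*sqrt(7))*i.

Denominator factor (γ**2 - γ + 4/9): discriminant -7/9, complex-conjugate roots (1/2) + ((1/6)*sqrt(7))*i and (1/2) - ((1/6)*sqrt(7))*i; poles of order 1, moduli 2/3 and 2/3.
Denominator factor (γ**2 + γ/4 + 5): discriminant -319/16, complex-conjugate roots (-1/8) + ((1/8)*sqrt(319))*i and (-1/8) - ((1/8)*sqrt(319))*i; poles of order 1, moduli sqrt(5) and sqrt(5).
The radius of convergence is the smallest modulus among the singular points: 2/3.
The factor γ**2 + γ/4 + 5 splits as (γ - a)(γ - a') with a = (-1/8) - ((1/8)*sqrt(319))*i, a' = (-1/8) + ((1/8)*sqrt(319))*i. At the order-1 pole a set g(γ) = (γ - a)*f(γ) = [13/(12*(γ**2 - γ + 4/9))] / (γ - a').
Simple pole: residue = g(a) at a = (-1/8) - ((1/8)*sqrt(319))*i, which is (1755/70352) - ((49413/22442288)*sqrt(319))*i.
The factor γ**2 + γ/4 + 5 splits as (γ - a)(γ - a') with a = (-1/8) + ((1/8)*sqrt(319))*i, a' = (-1/8) - ((1/8)*sqrt(319))*i. At the order-1 pole a set g(γ) = (γ - a)*f(γ) = [13/(12*(γ**2 - γ + 4/9))] / (γ - a').
Simple pole: residue = g(a) at a = (-1/8) + ((1/8)*sqrt(319))*i, which is (1755/70352) + ((49413/22442288)*sqrt(319))*i.
The factor γ**2 - γ + 4/9 splits as (γ - a)(γ - a') with a = (1/2) - ((1/6)*sqrt(7))*i, a' = (1/2) + ((1/6)*sqrt(7))*i. At the order-1 pole a set g(γ) = (γ - a)*f(γ) = [13/(12*(γ**2 + γ/4 + 5))] / (γ - a').
Simple pole: residue = g(a) at a = (1/2) - ((1/6)*sqrt(7))*i, which is (-1755/70352) + ((43641/492464)*sqrt(7))*i.
The factor γ**2 - γ + 4/9 splits as (γ - a)(γ - a') with a = (1/2) + ((1/6)*sqrt(7))*i, a' = (1/2) - ((1/6)*sqrt(7))*i. At the order-1 pole a set g(γ) = (γ - a)*f(γ) = [13/(12*(γ**2 + γ/4 + 5))] / (γ - a').
Simple pole: residue = g(a) at a = (1/2) + ((1/6)*sqrt(7))*i, which is (-1755/70352) - ((43641/492464)*sqrt(7))*i.
List the singular points by increasing real part (a conjugate pair: the negative imaginary part first).


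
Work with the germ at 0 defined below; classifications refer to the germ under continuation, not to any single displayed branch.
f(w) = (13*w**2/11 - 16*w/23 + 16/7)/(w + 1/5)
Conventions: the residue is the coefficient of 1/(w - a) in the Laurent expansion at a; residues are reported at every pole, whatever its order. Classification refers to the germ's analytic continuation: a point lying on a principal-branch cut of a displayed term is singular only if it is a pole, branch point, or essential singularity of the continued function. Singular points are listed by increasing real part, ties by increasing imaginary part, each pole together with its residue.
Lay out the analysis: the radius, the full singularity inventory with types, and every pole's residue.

Radius of convergence at 0: 1/5.
At -1/5: a pole of order 1; residue 109453/44275.

Denominator factor (w + 1/5): pole of order 1 at -1/5, modulus 1/5.
The radius of convergence is the smallest modulus among the singular points: 1/5.
At the order-1 pole -1/5 set g(w) = (w - (-1/5))*f(w) = 13*w**2/11 - 16*w/23 + 16/7.
Simple pole: residue = g(a) at a = -1/5, which is 109453/44275.


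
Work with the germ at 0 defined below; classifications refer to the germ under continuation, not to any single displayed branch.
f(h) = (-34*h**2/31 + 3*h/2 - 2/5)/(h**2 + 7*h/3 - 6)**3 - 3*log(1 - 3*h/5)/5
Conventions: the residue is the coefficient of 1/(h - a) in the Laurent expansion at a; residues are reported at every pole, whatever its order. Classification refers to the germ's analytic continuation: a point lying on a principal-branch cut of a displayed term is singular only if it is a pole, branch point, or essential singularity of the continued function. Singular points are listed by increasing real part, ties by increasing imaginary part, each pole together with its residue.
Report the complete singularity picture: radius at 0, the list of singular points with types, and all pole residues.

Radius of convergence at 0: -7/6 + (1/6)*sqrt(265).
At -7/6 - (1/6)*sqrt(265): a pole of order 3; residue (430137/5768983750)*sqrt(265).
At -7/6 + (1/6)*sqrt(265): a pole of order 3; residue -(430137/5768983750)*sqrt(265).
At 5/3: a logarithmic branch point.

Denominator factor (h**2 + 7*h/3 - 6)^3: discriminant 265/9, real irrational roots -7/6 + (1/6)*sqrt(265) and -7/6 - (1/6)*sqrt(265); poles of order 3, moduli -7/6 + (1/6)*sqrt(265) and 7/6 + (1/6)*sqrt(265).
Branch term (-3/5)*log(1 - h/(5/3)): its argument vanishes at h = 5/3, a logarithmic branch point, modulus 5/3.
The radius of convergence is the smallest modulus among the singular points: -7/6 + (1/6)*sqrt(265).
The branch term is analytic at -7/6 - (1/6)*sqrt(265) and contributes nothing to the residue; only the rational part matters.
The factor h**2 + 7*h/3 - 6 splits as (h - a)(h - a') with a = -7/6 - (1/6)*sqrt(265), a' = -7/6 + (1/6)*sqrt(265). At the order-3 pole a set g(h) = (h - a)^3*(rational part) = [-34*h**2/31 + 3*h/2 - 2/5] / (h - a')^3.
Order-3 pole: residue = g''(a)/2; g''(-7/6 - (1/6)*sqrt(265)) = (430137/2884491875)*sqrt(265), so the residue is (430137/5768983750)*sqrt(265).
The branch term is analytic at -7/6 + (1/6)*sqrt(265) and contributes nothing to the residue; only the rational part matters.
The factor h**2 + 7*h/3 - 6 splits as (h - a)(h - a') with a = -7/6 + (1/6)*sqrt(265), a' = -7/6 - (1/6)*sqrt(265). At the order-3 pole a set g(h) = (h - a)^3*(rational part) = [-34*h**2/31 + 3*h/2 - 2/5] / (h - a')^3.
Order-3 pole: residue = g''(a)/2; g''(-7/6 + (1/6)*sqrt(265)) = -(430137/2884491875)*sqrt(265), so the residue is -(430137/5768983750)*sqrt(265).
List the singular points by increasing real part (a conjugate pair: the negative imaginary part first).


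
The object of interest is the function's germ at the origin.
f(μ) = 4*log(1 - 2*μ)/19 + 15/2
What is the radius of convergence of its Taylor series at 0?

The radius of convergence is 1/2.

Branch term (4/19)*log(1 - μ/(1/2)): its argument vanishes at μ = 1/2, a logarithmic branch point, modulus 1/2.
The radius of convergence is the smallest modulus among the singular points: 1/2.


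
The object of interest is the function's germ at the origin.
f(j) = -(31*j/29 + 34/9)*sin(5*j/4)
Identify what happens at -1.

There is no denominator, hence no pole anywhere.
The factor -sin(5*j/4) is entire.
So the germ continues analytically to -1.

The point is a regular point.


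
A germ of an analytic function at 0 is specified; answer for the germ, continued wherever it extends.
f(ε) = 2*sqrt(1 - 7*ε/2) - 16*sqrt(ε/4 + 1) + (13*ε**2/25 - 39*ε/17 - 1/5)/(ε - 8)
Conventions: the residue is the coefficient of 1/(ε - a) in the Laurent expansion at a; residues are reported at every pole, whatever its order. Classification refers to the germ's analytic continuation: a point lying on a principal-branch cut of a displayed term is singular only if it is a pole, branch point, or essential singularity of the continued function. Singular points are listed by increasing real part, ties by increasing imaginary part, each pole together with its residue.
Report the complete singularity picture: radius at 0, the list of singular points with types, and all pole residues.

Denominator factor (ε - 8): pole of order 1 at 8, modulus 8.
Branch term (-16)*sqrt(1 - ε/(-4)): its argument vanishes at ε = -4, a square-root branch point, modulus 4.
Branch term (2)*sqrt(1 - ε/(2/7)): its argument vanishes at ε = 2/7, a square-root branch point, modulus 2/7.
The radius of convergence is the smallest modulus among the singular points: 2/7.
The branch terms are analytic at 8 and contribute nothing to the residue; only the rational part matters.
At the order-1 pole 8 set g(ε) = (ε - (8))*(rational part) = 13*ε**2/25 - 39*ε/17 - 1/5.
Simple pole: residue = g(a) at a = 8, which is 6259/425.
List the singular points by increasing real part (a conjugate pair: the negative imaginary part first).

Radius of convergence at 0: 2/7.
At -4: an algebraic (square-root) branch point.
At 2/7: an algebraic (square-root) branch point.
At 8: a pole of order 1; residue 6259/425.


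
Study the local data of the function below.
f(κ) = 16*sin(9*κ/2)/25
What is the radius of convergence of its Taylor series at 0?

The factor -sin(9*κ/2) is entire and contributes no finite singular point.
The polynomial part has no poles.
No finite singular points: the Taylor series at 0 converges everywhere.

The radius of convergence is infinite.


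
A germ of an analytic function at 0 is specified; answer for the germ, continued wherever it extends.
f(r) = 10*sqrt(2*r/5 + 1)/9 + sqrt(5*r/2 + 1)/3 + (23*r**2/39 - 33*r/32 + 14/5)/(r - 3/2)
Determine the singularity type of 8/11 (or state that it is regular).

The point is a regular point.

Denominator factors: r - 3/2 = -17/22 at r = 8/11 — none vanishes.
Branch term sqrt(1 - r/(-2/5)): argument at 8/11 is 31/11, nonzero, so 8/11 is not its branch point (a point on a principal cut is still regular for the continued germ).
Branch term sqrt(1 - r/(-5/2)): argument at 8/11 is 71/55, nonzero, so 8/11 is not its branch point (a point on a principal cut is still regular for the continued germ).
So the germ continues analytically to 8/11.


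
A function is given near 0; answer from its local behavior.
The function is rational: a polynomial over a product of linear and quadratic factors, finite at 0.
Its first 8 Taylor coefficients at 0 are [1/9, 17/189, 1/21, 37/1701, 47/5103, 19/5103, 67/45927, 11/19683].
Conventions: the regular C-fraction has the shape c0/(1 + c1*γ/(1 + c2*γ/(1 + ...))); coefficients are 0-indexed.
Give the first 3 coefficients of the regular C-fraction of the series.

Taylor coefficients (read off): a_0 = 1/9, a_1 = 17/189, a_2 = 1/21.
c0 = a_0 = 1/9. Peel one level at a time: if S = 1 + c*γ/S' with S'(0) = 1, then c is the γ-coefficient of S and S' = c*γ/(S - 1).
S_1 = c0/f = 1 + (-17/21)*γ + (100/441)*γ^2 + ...; c1 = -17/21.
S_2 = c1*γ/(S_1 - 1) = 1 + (100/357)*γ + ...; c2 = 100/357.

The regular C-fraction coefficients are [1/9, -17/21, 100/357].


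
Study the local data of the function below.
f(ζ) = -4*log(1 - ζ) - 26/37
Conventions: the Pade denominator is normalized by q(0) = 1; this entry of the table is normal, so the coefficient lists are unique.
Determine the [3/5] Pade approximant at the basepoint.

Taylor coefficients needed (expand at 0): a_0 = -26/37, a_1 = 4, a_2 = 2, a_3 = 4/3, a_4 = 1, a_5 = 4/5, a_6 = 2/3, a_7 = 4/7, a_8 = 1/2.
Write the denominator as Q(ζ) = 1 + q1*ζ + q2*ζ^2 + q3*ζ^3 + q4*ζ^4 + q5*ζ^5. Requiring Q*f - P = O(ζ^9) with deg P <= 3 kills the coefficients of ζ^4..ζ^8 in Q*f:
  ζ^4: a_4 + q1*a_3 + q2*a_2 + q3*a_1 + q4*a_0 = 0, i.e. 1 + (4/3)*q1 + (2)*q2 + (4)*q3 + (-26/37)*q4 = 0.
  ζ^5: a_5 + q1*a_4 + q2*a_3 + q3*a_2 + q4*a_1 + q5*a_0 = 0, i.e. 4/5 + (1)*q1 + (4/3)*q2 + (2)*q3 + (4)*q4 + (-26/37)*q5 = 0.
  ζ^6: a_6 + q1*a_5 + q2*a_4 + q3*a_3 + q4*a_2 + q5*a_1 = 0, i.e. 2/3 + (4/5)*q1 + (1)*q2 + (4/3)*q3 + (2)*q4 + (4)*q5 = 0.
  ζ^7: a_7 + q1*a_6 + q2*a_5 + q3*a_4 + q4*a_3 + q5*a_2 = 0, i.e. 4/7 + (2/3)*q1 + (4/5)*q2 + (1)*q3 + (4/3)*q4 + (2)*q5 = 0.
  ζ^8: a_8 + q1*a_7 + q2*a_6 + q3*a_5 + q4*a_4 + q5*a_3 = 0, i.e. 1/2 + (4/7)*q1 + (2/3)*q2 + (4/5)*q3 + (1)*q4 + (4/3)*q5 = 0.
Solving this linear system: q1 = -1864371/1034972, q2 = 3450687/3622402, q3 = -916759/7244804, q4 = -7215/1811201, q5 = -26751/72448040.
The numerator is Q*f truncated at degree 3: P0 = a_0 = -26/37; P1 = a_1 + q1*a_0 = 100824751/19146982; P2 = a_2 + q1*a_1 + q2*a_0 = -393702146/67014437; P3 = a_3 + q1*a_2 + q2*a_1 + q3*a_0 = 327678929/201043311.

The Pade approximant has numerator coefficients [-26/37, 100824751/19146982, -393702146/67014437, 327678929/201043311]; denominator coefficients [1, -1864371/1034972, 3450687/3622402, -916759/7244804, -7215/1811201, -26751/72448040].


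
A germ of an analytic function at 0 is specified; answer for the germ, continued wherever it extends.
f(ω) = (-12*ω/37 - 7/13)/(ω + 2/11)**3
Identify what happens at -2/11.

The denominator factor ω + 2/11 vanishes at -2/11 and appears to the power 3; the numerator there equals -2537/5291, nonzero, and no other factor vanishes.
Hence a pole whose order is the multiplicity, 3.

The point is a pole of order 3.


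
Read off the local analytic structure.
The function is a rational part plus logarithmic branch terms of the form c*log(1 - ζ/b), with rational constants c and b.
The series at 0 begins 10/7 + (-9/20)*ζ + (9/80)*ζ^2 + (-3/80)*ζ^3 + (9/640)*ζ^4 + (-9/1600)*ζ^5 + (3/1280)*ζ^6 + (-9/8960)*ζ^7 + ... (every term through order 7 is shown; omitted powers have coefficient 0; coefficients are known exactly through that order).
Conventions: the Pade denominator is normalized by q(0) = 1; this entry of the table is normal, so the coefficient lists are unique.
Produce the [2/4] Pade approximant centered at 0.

The Pade approximant has numerator coefficients [10/7, 914407/2409540, -200923/3212720]; denominator coefficients [1, 19987/34422, 2771/45896, -21/45896, 917/1835840].

Taylor coefficients needed (read off): a_0 = 10/7, a_1 = -9/20, a_2 = 9/80, a_3 = -3/80, a_4 = 9/640, a_5 = -9/1600, a_6 = 3/1280.
Write the denominator as Q(ζ) = 1 + q1*ζ + q2*ζ^2 + q3*ζ^3 + q4*ζ^4. Requiring Q*f - P = O(ζ^7) with deg P <= 2 kills the coefficients of ζ^3..ζ^6 in Q*f:
  ζ^3: a_3 + q1*a_2 + q2*a_1 + q3*a_0 = 0, i.e. -3/80 + (9/80)*q1 + (-9/20)*q2 + (10/7)*q3 = 0.
  ζ^4: a_4 + q1*a_3 + q2*a_2 + q3*a_1 + q4*a_0 = 0, i.e. 9/640 + (-3/80)*q1 + (9/80)*q2 + (-9/20)*q3 + (10/7)*q4 = 0.
  ζ^5: a_5 + q1*a_4 + q2*a_3 + q3*a_2 + q4*a_1 = 0, i.e. -9/1600 + (9/640)*q1 + (-3/80)*q2 + (9/80)*q3 + (-9/20)*q4 = 0.
  ζ^6: a_6 + q1*a_5 + q2*a_4 + q3*a_3 + q4*a_2 = 0, i.e. 3/1280 + (-9/1600)*q1 + (9/640)*q2 + (-3/80)*q3 + (9/80)*q4 = 0.
Solving this linear system: q1 = 19987/34422, q2 = 2771/45896, q3 = -21/45896, q4 = 917/1835840.
The numerator is Q*f truncated at degree 2: P0 = a_0 = 10/7; P1 = a_1 + q1*a_0 = 914407/2409540; P2 = a_2 + q1*a_1 + q2*a_0 = -200923/3212720.


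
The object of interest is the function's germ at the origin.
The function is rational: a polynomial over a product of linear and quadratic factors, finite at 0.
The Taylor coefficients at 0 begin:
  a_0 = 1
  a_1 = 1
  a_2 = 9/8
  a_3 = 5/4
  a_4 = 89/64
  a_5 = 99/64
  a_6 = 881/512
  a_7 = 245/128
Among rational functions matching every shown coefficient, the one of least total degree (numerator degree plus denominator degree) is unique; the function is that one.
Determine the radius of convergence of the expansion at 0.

The radius of convergence is -4 + (2)*sqrt(6).

No rational of total degree below 2 reproduces all 8 coefficients; solving the [0/2] Pade equations on them gives f(ξ) = -8/(ξ**2 + 8*ξ - 8), whose expansion matches every shown term.
Denominator factor (ξ**2 + 8*ξ - 8): discriminant 96, real irrational roots -4 + (2)*sqrt(6) and -4 - (2)*sqrt(6); poles of order 1, moduli -4 + (2)*sqrt(6) and 4 + (2)*sqrt(6).
The radius of convergence is the smallest modulus among the singular points: -4 + (2)*sqrt(6).


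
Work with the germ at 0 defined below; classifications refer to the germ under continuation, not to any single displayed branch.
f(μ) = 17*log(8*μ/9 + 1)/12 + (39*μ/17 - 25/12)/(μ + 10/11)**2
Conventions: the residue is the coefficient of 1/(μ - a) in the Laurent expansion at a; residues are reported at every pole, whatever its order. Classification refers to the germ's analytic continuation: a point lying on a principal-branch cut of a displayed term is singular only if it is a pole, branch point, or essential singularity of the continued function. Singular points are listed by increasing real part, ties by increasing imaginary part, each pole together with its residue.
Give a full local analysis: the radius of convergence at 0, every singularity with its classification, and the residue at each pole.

Denominator factor (μ + 10/11)^2: pole of order 2 at -10/11, modulus 10/11.
Branch term (17/12)*log(1 - μ/(-9/8)): its argument vanishes at μ = -9/8, a logarithmic branch point, modulus 9/8.
The radius of convergence is the smallest modulus among the singular points: 10/11.
The branch term is analytic at -10/11 and contributes nothing to the residue; only the rational part matters.
At the order-2 pole -10/11 set g(μ) = (μ - (-10/11))^2*(rational part) = 39*μ/17 - 25/12.
Order-2 pole: residue = g'(a); g'(-10/11) = 39/17, so the residue is 39/17.
List the singular points by increasing real part (a conjugate pair: the negative imaginary part first).

Radius of convergence at 0: 10/11.
At -9/8: a logarithmic branch point.
At -10/11: a pole of order 2; residue 39/17.


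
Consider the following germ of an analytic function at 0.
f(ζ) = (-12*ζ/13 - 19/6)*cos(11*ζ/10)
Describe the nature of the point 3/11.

The point is a regular point.

There is no denominator, hence no pole anywhere.
The factor cos(11*ζ/10) is entire.
So the germ continues analytically to 3/11.


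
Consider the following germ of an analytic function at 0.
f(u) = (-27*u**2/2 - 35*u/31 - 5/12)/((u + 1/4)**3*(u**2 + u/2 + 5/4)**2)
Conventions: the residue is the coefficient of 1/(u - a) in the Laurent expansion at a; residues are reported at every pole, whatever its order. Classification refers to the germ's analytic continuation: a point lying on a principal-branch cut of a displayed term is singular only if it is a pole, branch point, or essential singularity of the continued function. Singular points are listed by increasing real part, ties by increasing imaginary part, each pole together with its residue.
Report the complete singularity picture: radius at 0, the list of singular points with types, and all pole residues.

Radius of convergence at 0: 1/4.
At (-1/4) - ((1/4)*sqrt(19))*i: a pole of order 2; residue (2680768/637887) - ((133824/212629)*sqrt(19))*i.
At -1/4: a pole of order 3; residue -5361536/637887.
At (-1/4) + ((1/4)*sqrt(19))*i: a pole of order 2; residue (2680768/637887) + ((133824/212629)*sqrt(19))*i.

Denominator factor (u**2 + u/2 + 5/4)^2: discriminant -19/4, complex-conjugate roots (-1/4) + ((1/4)*sqrt(19))*i and (-1/4) - ((1/4)*sqrt(19))*i; poles of order 2, moduli (1/2)*sqrt(5) and (1/2)*sqrt(5).
Denominator factor (u + 1/4)^3: pole of order 3 at -1/4, modulus 1/4.
The radius of convergence is the smallest modulus among the singular points: 1/4.
The factor u**2 + u/2 + 5/4 splits as (u - a)(u - a') with a = (-1/4) - ((1/4)*sqrt(19))*i, a' = (-1/4) + ((1/4)*sqrt(19))*i. At the order-2 pole a set g(u) = (u - a)^2*f(u) = [(-27*u**2/2 - 35*u/31 - 5/12)/(u + 1/4)**3] / (u - a')^2.
Order-2 pole: residue = g'(a); g'((-1/4) - ((1/4)*sqrt(19))*i) = (2680768/637887) - ((133824/212629)*sqrt(19))*i, so the residue is (2680768/637887) - ((133824/212629)*sqrt(19))*i.
At the order-3 pole -1/4 set g(u) = (u - (-1/4))^3*f(u) = (-27*u**2/2 - 35*u/31 - 5/12)/(u**2 + u/2 + 5/4)**2.
Order-3 pole: residue = g''(a)/2; g''(-1/4) = -10723072/637887, so the residue is -5361536/637887.
The factor u**2 + u/2 + 5/4 splits as (u - a)(u - a') with a = (-1/4) + ((1/4)*sqrt(19))*i, a' = (-1/4) - ((1/4)*sqrt(19))*i. At the order-2 pole a set g(u) = (u - a)^2*f(u) = [(-27*u**2/2 - 35*u/31 - 5/12)/(u + 1/4)**3] / (u - a')^2.
Order-2 pole: residue = g'(a); g'((-1/4) + ((1/4)*sqrt(19))*i) = (2680768/637887) + ((133824/212629)*sqrt(19))*i, so the residue is (2680768/637887) + ((133824/212629)*sqrt(19))*i.
List the singular points by increasing real part (a conjugate pair: the negative imaginary part first).


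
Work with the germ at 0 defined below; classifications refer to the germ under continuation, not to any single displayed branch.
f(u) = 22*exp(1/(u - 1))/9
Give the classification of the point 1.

The point is an essential singularity.

The exponent 1/(u - (1)) has a pole at 1, so exp(1/(u - (1))) takes every nonzero value near it: an essential singularity (not a pole of any order).


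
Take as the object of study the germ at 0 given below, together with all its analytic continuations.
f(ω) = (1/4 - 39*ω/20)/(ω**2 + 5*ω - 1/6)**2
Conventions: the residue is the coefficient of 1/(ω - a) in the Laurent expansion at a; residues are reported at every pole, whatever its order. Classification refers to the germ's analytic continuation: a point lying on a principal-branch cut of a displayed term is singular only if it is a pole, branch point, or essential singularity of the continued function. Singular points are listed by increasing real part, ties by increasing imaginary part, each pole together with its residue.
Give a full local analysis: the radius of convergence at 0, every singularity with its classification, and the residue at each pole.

Radius of convergence at 0: -5/2 + (1/6)*sqrt(231).
At -5/2 - (1/6)*sqrt(231): a pole of order 2; residue (123/23716)*sqrt(231).
At -5/2 + (1/6)*sqrt(231): a pole of order 2; residue -(123/23716)*sqrt(231).

Denominator factor (ω**2 + 5*ω - 1/6)^2: discriminant 77/3, real irrational roots -5/2 + (1/6)*sqrt(231) and -5/2 - (1/6)*sqrt(231); poles of order 2, moduli -5/2 + (1/6)*sqrt(231) and 5/2 + (1/6)*sqrt(231).
The radius of convergence is the smallest modulus among the singular points: -5/2 + (1/6)*sqrt(231).
The factor ω**2 + 5*ω - 1/6 splits as (ω - a)(ω - a') with a = -5/2 - (1/6)*sqrt(231), a' = -5/2 + (1/6)*sqrt(231). At the order-2 pole a set g(ω) = (ω - a)^2*f(ω) = [1/4 - 39*ω/20] / (ω - a')^2.
Order-2 pole: residue = g'(a); g'(-5/2 - (1/6)*sqrt(231)) = (123/23716)*sqrt(231), so the residue is (123/23716)*sqrt(231).
The factor ω**2 + 5*ω - 1/6 splits as (ω - a)(ω - a') with a = -5/2 + (1/6)*sqrt(231), a' = -5/2 - (1/6)*sqrt(231). At the order-2 pole a set g(ω) = (ω - a)^2*f(ω) = [1/4 - 39*ω/20] / (ω - a')^2.
Order-2 pole: residue = g'(a); g'(-5/2 + (1/6)*sqrt(231)) = -(123/23716)*sqrt(231), so the residue is -(123/23716)*sqrt(231).
List the singular points by increasing real part (a conjugate pair: the negative imaginary part first).


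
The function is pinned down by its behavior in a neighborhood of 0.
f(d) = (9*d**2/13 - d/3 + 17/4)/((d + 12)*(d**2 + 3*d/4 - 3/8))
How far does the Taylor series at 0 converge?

The radius of convergence is -3/8 + (1/8)*sqrt(33).

Denominator factor (d + 12): pole of order 1 at -12, modulus 12.
Denominator factor (d**2 + 3*d/4 - 3/8): discriminant 33/16, real irrational roots -3/8 + (1/8)*sqrt(33) and -3/8 - (1/8)*sqrt(33); poles of order 1, moduli -3/8 + (1/8)*sqrt(33) and 3/8 + (1/8)*sqrt(33).
The radius of convergence is the smallest modulus among the singular points: -3/8 + (1/8)*sqrt(33).


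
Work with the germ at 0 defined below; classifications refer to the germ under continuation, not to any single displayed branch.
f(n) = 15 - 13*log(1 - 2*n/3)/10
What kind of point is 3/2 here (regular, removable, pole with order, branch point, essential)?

The point is a logarithmic branch point.

The term (-13/10)*log(1 - n/(3/2)) has argument 1 - 3/2/(3/2) = 0 at 3/2: a logarithmic (infinitely-sheeted) branch point; the remaining terms are analytic or single-valued there.


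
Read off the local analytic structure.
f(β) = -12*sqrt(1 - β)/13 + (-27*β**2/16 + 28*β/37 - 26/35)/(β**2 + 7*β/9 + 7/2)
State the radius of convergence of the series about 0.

Denominator factor (β**2 + 7*β/9 + 7/2): discriminant -1085/81, complex-conjugate roots (-7/18) + ((1/18)*sqrt(1085))*i and (-7/18) - ((1/18)*sqrt(1085))*i; poles of order 1, moduli (1/2)*sqrt(14) and (1/2)*sqrt(14).
Branch term (-12/13)*sqrt(1 - β/(1)): its argument vanishes at β = 1, a square-root branch point, modulus 1.
The radius of convergence is the smallest modulus among the singular points: 1.

The radius of convergence is 1.


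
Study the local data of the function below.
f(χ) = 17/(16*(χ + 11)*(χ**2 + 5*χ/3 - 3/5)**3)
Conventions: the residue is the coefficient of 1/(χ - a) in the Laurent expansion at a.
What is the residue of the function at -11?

At the order-1 pole -11 set g(χ) = (χ - (-11))*f(χ) = 17/(16*(χ**2 + 5*χ/3 - 3/5)**3).
Simple pole: residue = g(a) at a = -11, which is 57375/57417668656.

The residue is 57375/57417668656.


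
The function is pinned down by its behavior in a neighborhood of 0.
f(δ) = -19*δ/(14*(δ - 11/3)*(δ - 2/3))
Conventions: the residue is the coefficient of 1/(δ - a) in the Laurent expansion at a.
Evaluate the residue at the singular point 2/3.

The residue is 19/63.

At the order-1 pole 2/3 set g(δ) = (δ - (2/3))*f(δ) = -19*δ/(14*(δ - 11/3)).
Simple pole: residue = g(a) at a = 2/3, which is 19/63.


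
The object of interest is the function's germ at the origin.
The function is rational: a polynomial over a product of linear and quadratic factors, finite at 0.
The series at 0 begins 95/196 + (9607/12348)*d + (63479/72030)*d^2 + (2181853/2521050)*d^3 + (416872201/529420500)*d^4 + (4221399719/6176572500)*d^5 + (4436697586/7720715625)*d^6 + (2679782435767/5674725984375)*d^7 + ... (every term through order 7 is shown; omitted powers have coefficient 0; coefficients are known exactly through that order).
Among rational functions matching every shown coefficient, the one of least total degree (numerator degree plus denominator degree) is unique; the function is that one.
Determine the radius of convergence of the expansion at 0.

No rational of total degree below 4 reproduces all 8 coefficients; solving the [1/3] Pade equations on them gives f(d) = (d/9 - 19/4)/((d - 5)*(d - 7/5)**2), whose expansion matches every shown term.
Denominator factor (d - 5): pole of order 1 at 5, modulus 5.
Denominator factor (d - 7/5)^2: pole of order 2 at 7/5, modulus 7/5.
The radius of convergence is the smallest modulus among the singular points: 7/5.

The radius of convergence is 7/5.


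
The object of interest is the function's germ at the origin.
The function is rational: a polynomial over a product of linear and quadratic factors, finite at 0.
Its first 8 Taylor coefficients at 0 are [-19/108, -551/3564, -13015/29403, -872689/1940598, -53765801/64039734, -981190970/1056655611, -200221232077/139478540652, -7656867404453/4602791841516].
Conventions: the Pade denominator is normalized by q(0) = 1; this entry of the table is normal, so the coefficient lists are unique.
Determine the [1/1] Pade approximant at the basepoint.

The Pade approximant has numerator coefficients [-19/108, 4009/11484]; denominator coefficients [1, -2740/957].

Taylor coefficients needed (read off): a_0 = -19/108, a_1 = -551/3564, a_2 = -13015/29403.
Write the denominator as Q(z) = 1 + q1*z. Requiring Q*f - P = O(z^3) with deg P <= 1 kills the coefficients of z^2..z^2 in Q*f:
  z^2: a_2 + q1*a_1 = 0, i.e. -13015/29403 + (-551/3564)*q1 = 0.
Solving this linear system: q1 = -2740/957.
The numerator is Q*f truncated at degree 1: P0 = a_0 = -19/108; P1 = a_1 + q1*a_0 = 4009/11484.


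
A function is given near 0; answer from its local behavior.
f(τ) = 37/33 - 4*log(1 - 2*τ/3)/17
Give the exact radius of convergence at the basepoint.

The radius of convergence is 3/2.

Branch term (-4/17)*log(1 - τ/(3/2)): its argument vanishes at τ = 3/2, a logarithmic branch point, modulus 3/2.
The radius of convergence is the smallest modulus among the singular points: 3/2.


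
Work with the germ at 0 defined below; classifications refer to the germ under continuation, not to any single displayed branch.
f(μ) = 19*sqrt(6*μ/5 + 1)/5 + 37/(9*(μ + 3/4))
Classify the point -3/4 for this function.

The point is a pole of order 1.

The denominator factor μ + 3/4 vanishes at -3/4 and appears to the power 1; the numerator there equals 37/9, nonzero, and no other factor vanishes.
The branch terms are analytic at this point.
Hence a pole whose order is the multiplicity, 1.


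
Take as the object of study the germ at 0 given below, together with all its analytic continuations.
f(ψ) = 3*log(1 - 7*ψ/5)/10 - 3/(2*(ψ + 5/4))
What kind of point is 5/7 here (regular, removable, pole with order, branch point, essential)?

The term (3/10)*log(1 - ψ/(5/7)) has argument 1 - 5/7/(5/7) = 0 at 5/7: a logarithmic (infinitely-sheeted) branch point; the remaining terms are analytic or single-valued there.

The point is a logarithmic branch point.
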